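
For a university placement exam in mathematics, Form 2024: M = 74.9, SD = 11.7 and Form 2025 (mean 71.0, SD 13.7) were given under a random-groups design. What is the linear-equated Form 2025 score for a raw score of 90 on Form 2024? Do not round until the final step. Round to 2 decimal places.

Linear equating: y = (SD_Y/SD_X)(x − M_X) + M_Y
y = (13.7/11.7)(90 − 74.9) + 71.0
y = 1.170940 × 15.1 + 71.0 = 17.6812 + 71.0 = 88.68

88.68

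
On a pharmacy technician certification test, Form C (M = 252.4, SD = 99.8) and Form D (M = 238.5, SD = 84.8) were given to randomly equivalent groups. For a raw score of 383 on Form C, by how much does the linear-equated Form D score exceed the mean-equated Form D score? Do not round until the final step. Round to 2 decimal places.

Mean-equated: 383 + (238.5 − 252.4) = 369.10
Linear-equated: (84.8/99.8)(383 − 252.4) + 238.5 = 349.471
Difference = 349.471 − 369.10 = -19.63

-19.63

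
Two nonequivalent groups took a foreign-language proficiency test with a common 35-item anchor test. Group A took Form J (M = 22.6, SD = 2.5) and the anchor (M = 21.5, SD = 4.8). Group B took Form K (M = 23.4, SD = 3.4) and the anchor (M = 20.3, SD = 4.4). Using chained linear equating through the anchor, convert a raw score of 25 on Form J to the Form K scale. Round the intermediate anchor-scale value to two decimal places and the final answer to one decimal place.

Form J → anchor (Group A): v = (4.8/2.5)(25 − 22.6) + 21.5 = 26.11
anchor → Form K (Group B): y = (3.4/4.4)(26.11 − 20.3) + 23.4 = 27.9

27.9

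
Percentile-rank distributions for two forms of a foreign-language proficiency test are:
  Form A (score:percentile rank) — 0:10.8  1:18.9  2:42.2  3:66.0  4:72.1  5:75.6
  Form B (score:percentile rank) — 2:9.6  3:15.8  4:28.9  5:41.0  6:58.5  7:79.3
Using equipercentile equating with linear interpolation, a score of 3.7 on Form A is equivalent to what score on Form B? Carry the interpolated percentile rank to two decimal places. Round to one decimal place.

PR of 3.7 on Form A: 66.0 + (3.7 − 3)/(4 − 3) × (72.1 − 66.0) = 70.27
On Form B, PR 70.27 falls between score 6 (PR 58.5) and 7 (PR 79.3).
Interpolate: 6 + (70.27 − 58.5)/(79.3 − 58.5) × (7 − 6) = 6.6

6.6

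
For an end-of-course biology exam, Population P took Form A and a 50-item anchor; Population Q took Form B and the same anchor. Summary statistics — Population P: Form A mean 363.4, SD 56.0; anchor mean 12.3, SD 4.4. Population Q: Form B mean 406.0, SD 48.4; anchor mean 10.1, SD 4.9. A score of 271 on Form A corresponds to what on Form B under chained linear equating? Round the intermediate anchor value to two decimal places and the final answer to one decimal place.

Form A → anchor (Population P): v = (4.4/56.0)(271 − 363.4) + 12.3 = 5.04
anchor → Form B (Population Q): y = (48.4/4.9)(5.04 − 10.1) + 406.0 = 356.0

356.0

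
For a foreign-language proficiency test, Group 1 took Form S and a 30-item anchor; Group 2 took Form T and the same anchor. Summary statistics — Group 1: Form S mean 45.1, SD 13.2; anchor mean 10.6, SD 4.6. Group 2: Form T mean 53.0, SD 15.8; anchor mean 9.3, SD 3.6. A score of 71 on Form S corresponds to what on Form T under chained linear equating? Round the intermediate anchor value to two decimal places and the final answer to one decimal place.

Form S → anchor (Group 1): v = (4.6/13.2)(71 − 45.1) + 10.6 = 19.63
anchor → Form T (Group 2): y = (15.8/3.6)(19.63 − 9.3) + 53.0 = 98.3

98.3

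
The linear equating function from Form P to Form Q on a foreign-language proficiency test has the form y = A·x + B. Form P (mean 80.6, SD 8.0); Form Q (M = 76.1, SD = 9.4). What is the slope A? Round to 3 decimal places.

1.175

A = SD_Y / SD_X = 9.4 / 8.0 = 1.175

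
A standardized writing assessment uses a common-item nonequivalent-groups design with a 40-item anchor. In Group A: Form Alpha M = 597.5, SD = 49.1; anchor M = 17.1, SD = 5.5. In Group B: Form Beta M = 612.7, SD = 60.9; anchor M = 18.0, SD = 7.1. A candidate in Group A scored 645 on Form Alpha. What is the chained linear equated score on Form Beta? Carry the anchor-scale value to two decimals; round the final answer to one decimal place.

Form Alpha → anchor (Group A): v = (5.5/49.1)(645 − 597.5) + 17.1 = 22.42
anchor → Form Beta (Group B): y = (60.9/7.1)(22.42 − 18.0) + 612.7 = 650.6

650.6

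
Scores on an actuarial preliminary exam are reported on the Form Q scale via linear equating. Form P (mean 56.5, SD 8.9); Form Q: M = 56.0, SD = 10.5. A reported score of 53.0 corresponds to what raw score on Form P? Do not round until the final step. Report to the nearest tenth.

Invert y = (SD_Y/SD_X)(x − M_X) + M_Y:
x = (SD_X/SD_Y)(y − M_Y) + M_X = (8.9/10.5)(53.0 − 56.0) + 56.5
x = 0.847619 × -3.000 + 56.5 = 54.0

54.0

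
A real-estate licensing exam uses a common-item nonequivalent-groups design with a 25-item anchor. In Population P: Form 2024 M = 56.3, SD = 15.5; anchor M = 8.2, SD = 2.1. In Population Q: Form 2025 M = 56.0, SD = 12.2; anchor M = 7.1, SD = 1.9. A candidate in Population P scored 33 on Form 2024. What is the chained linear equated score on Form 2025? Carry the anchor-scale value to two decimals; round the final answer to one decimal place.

Form 2024 → anchor (Population P): v = (2.1/15.5)(33 − 56.3) + 8.2 = 5.04
anchor → Form 2025 (Population Q): y = (12.2/1.9)(5.04 − 7.1) + 56.0 = 42.8

42.8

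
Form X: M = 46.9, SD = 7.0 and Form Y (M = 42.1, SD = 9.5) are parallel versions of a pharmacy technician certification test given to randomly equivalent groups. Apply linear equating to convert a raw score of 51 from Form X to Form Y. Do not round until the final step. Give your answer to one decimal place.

Linear equating: y = (SD_Y/SD_X)(x − M_X) + M_Y
y = (9.5/7.0)(51 − 46.9) + 42.1
y = 1.357143 × 4.1 + 42.1 = 5.5643 + 42.1 = 47.7

47.7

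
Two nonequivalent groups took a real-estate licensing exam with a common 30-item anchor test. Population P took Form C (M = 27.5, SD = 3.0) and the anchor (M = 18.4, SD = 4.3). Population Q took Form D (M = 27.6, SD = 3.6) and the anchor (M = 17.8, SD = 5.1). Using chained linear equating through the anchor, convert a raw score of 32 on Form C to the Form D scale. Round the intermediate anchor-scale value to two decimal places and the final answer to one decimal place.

32.6

Form C → anchor (Population P): v = (4.3/3.0)(32 − 27.5) + 18.4 = 24.85
anchor → Form D (Population Q): y = (3.6/5.1)(24.85 − 17.8) + 27.6 = 32.6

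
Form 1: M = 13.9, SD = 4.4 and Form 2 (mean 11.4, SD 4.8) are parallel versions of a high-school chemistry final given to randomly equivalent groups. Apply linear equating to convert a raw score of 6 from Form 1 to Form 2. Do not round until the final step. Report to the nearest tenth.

2.8

Linear equating: y = (SD_Y/SD_X)(x − M_X) + M_Y
y = (4.8/4.4)(6 − 13.9) + 11.4
y = 1.090909 × -7.9 + 11.4 = -8.6182 + 11.4 = 2.8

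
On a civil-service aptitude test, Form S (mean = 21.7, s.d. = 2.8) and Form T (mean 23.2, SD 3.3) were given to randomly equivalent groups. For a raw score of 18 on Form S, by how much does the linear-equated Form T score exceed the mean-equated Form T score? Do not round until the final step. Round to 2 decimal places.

Mean-equated: 18 + (23.2 − 21.7) = 19.50
Linear-equated: (3.3/2.8)(18 − 21.7) + 23.2 = 18.839
Difference = 18.839 − 19.50 = -0.66

-0.66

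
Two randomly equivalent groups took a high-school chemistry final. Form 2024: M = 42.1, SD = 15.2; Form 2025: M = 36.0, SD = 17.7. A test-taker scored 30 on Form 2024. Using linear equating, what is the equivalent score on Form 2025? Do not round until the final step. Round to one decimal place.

Linear equating: y = (SD_Y/SD_X)(x − M_X) + M_Y
y = (17.7/15.2)(30 − 42.1) + 36.0
y = 1.164474 × -12.1 + 36.0 = -14.0901 + 36.0 = 21.9

21.9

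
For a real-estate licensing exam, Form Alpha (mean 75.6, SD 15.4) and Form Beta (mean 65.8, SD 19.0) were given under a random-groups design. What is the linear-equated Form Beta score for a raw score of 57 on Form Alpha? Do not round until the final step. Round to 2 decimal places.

Linear equating: y = (SD_Y/SD_X)(x − M_X) + M_Y
y = (19.0/15.4)(57 − 75.6) + 65.8
y = 1.233766 × -18.6 + 65.8 = -22.9481 + 65.8 = 42.85

42.85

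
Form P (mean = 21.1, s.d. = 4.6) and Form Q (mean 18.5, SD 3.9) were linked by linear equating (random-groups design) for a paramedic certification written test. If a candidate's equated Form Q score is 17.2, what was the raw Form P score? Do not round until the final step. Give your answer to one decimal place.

19.6

Invert y = (SD_Y/SD_X)(x − M_X) + M_Y:
x = (SD_X/SD_Y)(y − M_Y) + M_X = (4.6/3.9)(17.2 − 18.5) + 21.1
x = 1.179487 × -1.300 + 21.1 = 19.6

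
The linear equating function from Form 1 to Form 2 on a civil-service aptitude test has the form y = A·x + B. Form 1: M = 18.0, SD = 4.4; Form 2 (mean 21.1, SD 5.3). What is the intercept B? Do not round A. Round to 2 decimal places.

-0.58

A = SD_Y / SD_X = 5.3 / 4.4 = 1.204545
B = M_Y − A·M_X = 21.1 − 1.204545 × 18.0 = -0.58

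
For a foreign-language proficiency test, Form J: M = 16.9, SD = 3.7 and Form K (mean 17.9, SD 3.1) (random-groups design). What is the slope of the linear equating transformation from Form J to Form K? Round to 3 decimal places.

A = SD_Y / SD_X = 3.1 / 3.7 = 0.838

0.838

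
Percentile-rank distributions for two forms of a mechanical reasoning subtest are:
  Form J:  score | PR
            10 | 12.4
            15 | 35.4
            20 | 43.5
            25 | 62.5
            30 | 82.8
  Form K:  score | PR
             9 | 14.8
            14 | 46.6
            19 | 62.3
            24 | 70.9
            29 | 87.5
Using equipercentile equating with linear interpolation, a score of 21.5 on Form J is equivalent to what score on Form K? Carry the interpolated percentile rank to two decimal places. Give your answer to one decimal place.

PR of 21.5 on Form J: 43.5 + (21.5 − 20)/(25 − 20) × (62.5 − 43.5) = 49.20
On Form K, PR 49.20 falls between score 14 (PR 46.6) and 19 (PR 62.3).
Interpolate: 14 + (49.20 − 46.6)/(62.3 − 46.6) × (19 − 14) = 14.8

14.8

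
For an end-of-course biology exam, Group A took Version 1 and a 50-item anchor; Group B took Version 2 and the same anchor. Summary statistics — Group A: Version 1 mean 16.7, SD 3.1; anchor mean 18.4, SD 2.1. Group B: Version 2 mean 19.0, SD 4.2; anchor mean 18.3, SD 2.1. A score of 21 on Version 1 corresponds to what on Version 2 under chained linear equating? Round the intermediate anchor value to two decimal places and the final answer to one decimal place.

25.0

Version 1 → anchor (Group A): v = (2.1/3.1)(21 − 16.7) + 18.4 = 21.31
anchor → Version 2 (Group B): y = (4.2/2.1)(21.31 − 18.3) + 19.0 = 25.0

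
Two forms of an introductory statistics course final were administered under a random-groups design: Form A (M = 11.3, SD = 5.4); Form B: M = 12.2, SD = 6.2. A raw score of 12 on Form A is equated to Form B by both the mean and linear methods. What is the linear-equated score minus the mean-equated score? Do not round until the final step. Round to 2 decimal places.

0.10

Mean-equated: 12 + (12.2 − 11.3) = 12.90
Linear-equated: (6.2/5.4)(12 − 11.3) + 12.2 = 13.004
Difference = 13.004 − 12.90 = 0.10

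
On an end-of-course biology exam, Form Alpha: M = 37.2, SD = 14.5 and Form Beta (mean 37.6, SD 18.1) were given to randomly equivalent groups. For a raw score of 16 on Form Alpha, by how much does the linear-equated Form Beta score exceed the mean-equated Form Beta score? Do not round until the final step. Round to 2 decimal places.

-5.26

Mean-equated: 16 + (37.6 − 37.2) = 16.40
Linear-equated: (18.1/14.5)(16 − 37.2) + 37.6 = 11.137
Difference = 11.137 − 16.40 = -5.26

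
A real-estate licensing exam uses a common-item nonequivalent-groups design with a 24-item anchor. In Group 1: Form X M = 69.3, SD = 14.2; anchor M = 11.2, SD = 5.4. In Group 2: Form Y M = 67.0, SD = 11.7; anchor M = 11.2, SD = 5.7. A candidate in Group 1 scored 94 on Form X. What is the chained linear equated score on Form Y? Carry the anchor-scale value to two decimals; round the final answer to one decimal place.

Form X → anchor (Group 1): v = (5.4/14.2)(94 − 69.3) + 11.2 = 20.59
anchor → Form Y (Group 2): y = (11.7/5.7)(20.59 − 11.2) + 67.0 = 86.3

86.3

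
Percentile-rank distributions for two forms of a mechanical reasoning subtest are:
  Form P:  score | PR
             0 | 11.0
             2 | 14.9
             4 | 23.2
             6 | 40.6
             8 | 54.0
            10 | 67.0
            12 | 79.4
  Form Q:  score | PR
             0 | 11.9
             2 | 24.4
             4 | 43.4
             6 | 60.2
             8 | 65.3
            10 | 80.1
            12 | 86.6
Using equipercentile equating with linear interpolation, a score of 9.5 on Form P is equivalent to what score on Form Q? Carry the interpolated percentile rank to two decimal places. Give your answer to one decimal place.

PR of 9.5 on Form P: 54.0 + (9.5 − 8)/(10 − 8) × (67.0 − 54.0) = 63.75
On Form Q, PR 63.75 falls between score 6 (PR 60.2) and 8 (PR 65.3).
Interpolate: 6 + (63.75 − 60.2)/(65.3 − 60.2) × (8 − 6) = 7.4

7.4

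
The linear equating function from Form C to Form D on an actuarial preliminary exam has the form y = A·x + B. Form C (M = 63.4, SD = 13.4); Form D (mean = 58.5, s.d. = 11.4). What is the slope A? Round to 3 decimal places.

0.851

A = SD_Y / SD_X = 11.4 / 13.4 = 0.851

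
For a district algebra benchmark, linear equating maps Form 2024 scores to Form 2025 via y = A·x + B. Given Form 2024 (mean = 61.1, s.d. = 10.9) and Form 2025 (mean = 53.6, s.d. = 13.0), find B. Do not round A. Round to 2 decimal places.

-19.27

A = SD_Y / SD_X = 13.0 / 10.9 = 1.192661
B = M_Y − A·M_X = 53.6 − 1.192661 × 61.1 = -19.27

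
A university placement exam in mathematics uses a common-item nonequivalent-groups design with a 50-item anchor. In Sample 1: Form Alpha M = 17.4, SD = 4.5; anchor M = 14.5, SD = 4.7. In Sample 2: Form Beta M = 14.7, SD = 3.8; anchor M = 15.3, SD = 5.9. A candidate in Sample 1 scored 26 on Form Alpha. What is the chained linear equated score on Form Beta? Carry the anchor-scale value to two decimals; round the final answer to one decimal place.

20.0

Form Alpha → anchor (Sample 1): v = (4.7/4.5)(26 − 17.4) + 14.5 = 23.48
anchor → Form Beta (Sample 2): y = (3.8/5.9)(23.48 − 15.3) + 14.7 = 20.0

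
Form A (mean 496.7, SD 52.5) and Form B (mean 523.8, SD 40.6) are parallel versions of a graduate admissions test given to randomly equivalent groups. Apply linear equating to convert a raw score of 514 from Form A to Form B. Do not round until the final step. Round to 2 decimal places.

537.18

Linear equating: y = (SD_Y/SD_X)(x − M_X) + M_Y
y = (40.6/52.5)(514 − 496.7) + 523.8
y = 0.773333 × 17.3 + 523.8 = 13.3787 + 523.8 = 537.18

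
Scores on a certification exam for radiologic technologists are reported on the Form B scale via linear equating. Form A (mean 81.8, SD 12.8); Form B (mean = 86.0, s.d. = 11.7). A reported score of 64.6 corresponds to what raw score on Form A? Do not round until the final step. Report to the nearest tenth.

Invert y = (SD_Y/SD_X)(x − M_X) + M_Y:
x = (SD_X/SD_Y)(y − M_Y) + M_X = (12.8/11.7)(64.6 − 86.0) + 81.8
x = 1.094017 × -21.400 + 81.8 = 58.4

58.4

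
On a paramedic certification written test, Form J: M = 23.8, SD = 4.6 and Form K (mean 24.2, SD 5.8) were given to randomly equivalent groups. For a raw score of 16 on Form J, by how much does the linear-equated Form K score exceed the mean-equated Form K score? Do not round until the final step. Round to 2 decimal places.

-2.03

Mean-equated: 16 + (24.2 − 23.8) = 16.40
Linear-equated: (5.8/4.6)(16 − 23.8) + 24.2 = 14.365
Difference = 14.365 − 16.40 = -2.03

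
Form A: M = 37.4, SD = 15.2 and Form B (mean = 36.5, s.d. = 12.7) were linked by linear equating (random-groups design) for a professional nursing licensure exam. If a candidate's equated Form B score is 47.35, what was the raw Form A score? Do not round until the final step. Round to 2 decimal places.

Invert y = (SD_Y/SD_X)(x − M_X) + M_Y:
x = (SD_X/SD_Y)(y − M_Y) + M_X = (15.2/12.7)(47.35 − 36.5) + 37.4
x = 1.196850 × 10.850 + 37.4 = 50.39

50.39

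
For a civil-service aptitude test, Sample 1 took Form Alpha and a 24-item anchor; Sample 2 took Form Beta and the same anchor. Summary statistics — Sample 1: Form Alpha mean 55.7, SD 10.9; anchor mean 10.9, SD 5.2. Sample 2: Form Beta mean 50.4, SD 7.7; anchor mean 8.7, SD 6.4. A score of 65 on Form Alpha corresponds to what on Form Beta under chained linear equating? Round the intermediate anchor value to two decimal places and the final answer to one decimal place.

Form Alpha → anchor (Sample 1): v = (5.2/10.9)(65 − 55.7) + 10.9 = 15.34
anchor → Form Beta (Sample 2): y = (7.7/6.4)(15.34 − 8.7) + 50.4 = 58.4

58.4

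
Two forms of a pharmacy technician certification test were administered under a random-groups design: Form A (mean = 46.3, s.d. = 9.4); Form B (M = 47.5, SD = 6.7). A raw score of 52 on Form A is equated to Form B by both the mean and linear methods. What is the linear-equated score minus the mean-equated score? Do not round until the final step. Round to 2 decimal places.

Mean-equated: 52 + (47.5 − 46.3) = 53.20
Linear-equated: (6.7/9.4)(52 − 46.3) + 47.5 = 51.563
Difference = 51.563 − 53.20 = -1.64

-1.64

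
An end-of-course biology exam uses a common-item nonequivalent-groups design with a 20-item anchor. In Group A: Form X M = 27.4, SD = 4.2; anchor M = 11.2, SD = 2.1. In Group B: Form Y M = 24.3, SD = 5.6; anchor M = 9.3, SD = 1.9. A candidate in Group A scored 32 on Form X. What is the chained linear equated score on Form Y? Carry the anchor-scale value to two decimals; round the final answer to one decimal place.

36.7

Form X → anchor (Group A): v = (2.1/4.2)(32 − 27.4) + 11.2 = 13.50
anchor → Form Y (Group B): y = (5.6/1.9)(13.50 − 9.3) + 24.3 = 36.7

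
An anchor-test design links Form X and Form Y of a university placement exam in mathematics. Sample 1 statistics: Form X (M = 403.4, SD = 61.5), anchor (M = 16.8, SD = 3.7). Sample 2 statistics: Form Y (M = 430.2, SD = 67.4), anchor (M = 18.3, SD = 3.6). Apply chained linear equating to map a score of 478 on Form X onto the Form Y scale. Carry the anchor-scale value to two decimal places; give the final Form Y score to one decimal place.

Form X → anchor (Sample 1): v = (3.7/61.5)(478 − 403.4) + 16.8 = 21.29
anchor → Form Y (Sample 2): y = (67.4/3.6)(21.29 − 18.3) + 430.2 = 486.2

486.2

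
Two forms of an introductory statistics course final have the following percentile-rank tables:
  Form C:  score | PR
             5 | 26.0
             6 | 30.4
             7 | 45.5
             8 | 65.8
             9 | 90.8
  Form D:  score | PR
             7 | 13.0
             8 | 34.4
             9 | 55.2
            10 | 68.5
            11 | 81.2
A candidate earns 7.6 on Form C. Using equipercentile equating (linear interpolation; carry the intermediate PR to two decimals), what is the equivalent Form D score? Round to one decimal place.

PR of 7.6 on Form C: 45.5 + (7.6 − 7)/(8 − 7) × (65.8 − 45.5) = 57.68
On Form D, PR 57.68 falls between score 9 (PR 55.2) and 10 (PR 68.5).
Interpolate: 9 + (57.68 − 55.2)/(68.5 − 55.2) × (10 − 9) = 9.2

9.2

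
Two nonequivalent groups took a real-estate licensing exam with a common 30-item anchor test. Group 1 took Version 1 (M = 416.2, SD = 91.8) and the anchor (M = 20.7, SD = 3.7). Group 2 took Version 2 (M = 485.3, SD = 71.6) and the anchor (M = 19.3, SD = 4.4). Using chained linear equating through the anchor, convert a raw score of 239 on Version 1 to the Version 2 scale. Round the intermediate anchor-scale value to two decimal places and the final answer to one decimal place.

Version 1 → anchor (Group 1): v = (3.7/91.8)(239 − 416.2) + 20.7 = 13.56
anchor → Version 2 (Group 2): y = (71.6/4.4)(13.56 − 19.3) + 485.3 = 391.9

391.9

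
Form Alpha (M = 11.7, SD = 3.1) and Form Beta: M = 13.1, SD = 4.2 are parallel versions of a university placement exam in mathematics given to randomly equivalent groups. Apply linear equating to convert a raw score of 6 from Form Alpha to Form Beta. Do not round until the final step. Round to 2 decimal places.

5.38

Linear equating: y = (SD_Y/SD_X)(x − M_X) + M_Y
y = (4.2/3.1)(6 − 11.7) + 13.1
y = 1.354839 × -5.7 + 13.1 = -7.7226 + 13.1 = 5.38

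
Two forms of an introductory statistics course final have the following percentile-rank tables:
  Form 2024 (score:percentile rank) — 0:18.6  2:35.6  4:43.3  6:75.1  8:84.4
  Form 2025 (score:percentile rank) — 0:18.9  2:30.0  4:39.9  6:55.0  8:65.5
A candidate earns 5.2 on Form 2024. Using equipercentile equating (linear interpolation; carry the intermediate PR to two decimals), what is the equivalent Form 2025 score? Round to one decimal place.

PR of 5.2 on Form 2024: 43.3 + (5.2 − 4)/(6 − 4) × (75.1 − 43.3) = 62.38
On Form 2025, PR 62.38 falls between score 6 (PR 55.0) and 8 (PR 65.5).
Interpolate: 6 + (62.38 − 55.0)/(65.5 − 55.0) × (8 − 6) = 7.4

7.4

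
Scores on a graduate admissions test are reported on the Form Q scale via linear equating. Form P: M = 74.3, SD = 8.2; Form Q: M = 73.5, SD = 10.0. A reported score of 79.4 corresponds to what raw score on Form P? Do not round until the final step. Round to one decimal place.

Invert y = (SD_Y/SD_X)(x − M_X) + M_Y:
x = (SD_X/SD_Y)(y − M_Y) + M_X = (8.2/10.0)(79.4 − 73.5) + 74.3
x = 0.820000 × 5.900 + 74.3 = 79.1

79.1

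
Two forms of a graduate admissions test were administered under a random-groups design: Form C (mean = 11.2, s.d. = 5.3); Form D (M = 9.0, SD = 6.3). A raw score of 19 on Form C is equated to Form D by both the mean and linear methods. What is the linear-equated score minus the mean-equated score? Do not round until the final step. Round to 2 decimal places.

1.47

Mean-equated: 19 + (9.0 − 11.2) = 16.80
Linear-equated: (6.3/5.3)(19 − 11.2) + 9.0 = 18.272
Difference = 18.272 − 16.80 = 1.47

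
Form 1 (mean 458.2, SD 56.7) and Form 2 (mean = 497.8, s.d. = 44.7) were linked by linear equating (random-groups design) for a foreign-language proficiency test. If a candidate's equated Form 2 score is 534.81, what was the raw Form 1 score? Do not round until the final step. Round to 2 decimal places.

Invert y = (SD_Y/SD_X)(x − M_X) + M_Y:
x = (SD_X/SD_Y)(y − M_Y) + M_X = (56.7/44.7)(534.81 − 497.8) + 458.2
x = 1.268456 × 37.010 + 458.2 = 505.15

505.15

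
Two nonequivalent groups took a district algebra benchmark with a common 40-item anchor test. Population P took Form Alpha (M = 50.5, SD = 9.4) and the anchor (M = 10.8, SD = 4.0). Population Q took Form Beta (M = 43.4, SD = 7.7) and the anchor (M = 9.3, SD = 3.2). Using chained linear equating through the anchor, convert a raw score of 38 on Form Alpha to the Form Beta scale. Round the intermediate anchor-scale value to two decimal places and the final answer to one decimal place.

Form Alpha → anchor (Population P): v = (4.0/9.4)(38 − 50.5) + 10.8 = 5.48
anchor → Form Beta (Population Q): y = (7.7/3.2)(5.48 − 9.3) + 43.4 = 34.2

34.2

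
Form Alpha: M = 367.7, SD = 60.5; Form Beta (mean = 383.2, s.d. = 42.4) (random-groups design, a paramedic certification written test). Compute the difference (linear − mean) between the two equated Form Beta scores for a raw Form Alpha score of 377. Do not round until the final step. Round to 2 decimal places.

-2.78

Mean-equated: 377 + (383.2 − 367.7) = 392.50
Linear-equated: (42.4/60.5)(377 − 367.7) + 383.2 = 389.718
Difference = 389.718 − 392.50 = -2.78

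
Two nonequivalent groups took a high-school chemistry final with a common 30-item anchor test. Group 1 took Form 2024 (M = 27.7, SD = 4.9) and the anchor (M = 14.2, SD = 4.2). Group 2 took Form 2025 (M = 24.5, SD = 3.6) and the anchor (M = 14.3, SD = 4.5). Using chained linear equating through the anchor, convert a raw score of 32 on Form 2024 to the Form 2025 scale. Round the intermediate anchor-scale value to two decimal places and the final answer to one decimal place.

27.4

Form 2024 → anchor (Group 1): v = (4.2/4.9)(32 − 27.7) + 14.2 = 17.89
anchor → Form 2025 (Group 2): y = (3.6/4.5)(17.89 − 14.3) + 24.5 = 27.4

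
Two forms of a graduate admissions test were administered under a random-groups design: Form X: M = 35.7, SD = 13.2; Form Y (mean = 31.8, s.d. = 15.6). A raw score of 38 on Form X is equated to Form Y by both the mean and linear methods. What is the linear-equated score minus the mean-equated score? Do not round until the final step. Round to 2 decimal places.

Mean-equated: 38 + (31.8 − 35.7) = 34.10
Linear-equated: (15.6/13.2)(38 − 35.7) + 31.8 = 34.518
Difference = 34.518 − 34.10 = 0.42

0.42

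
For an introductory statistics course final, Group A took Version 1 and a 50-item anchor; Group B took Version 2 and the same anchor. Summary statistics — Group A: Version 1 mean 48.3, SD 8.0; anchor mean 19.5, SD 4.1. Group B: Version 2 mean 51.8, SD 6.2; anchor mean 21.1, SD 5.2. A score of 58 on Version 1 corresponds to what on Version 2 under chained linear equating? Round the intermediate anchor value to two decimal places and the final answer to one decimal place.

Version 1 → anchor (Group A): v = (4.1/8.0)(58 − 48.3) + 19.5 = 24.47
anchor → Version 2 (Group B): y = (6.2/5.2)(24.47 − 21.1) + 51.8 = 55.8

55.8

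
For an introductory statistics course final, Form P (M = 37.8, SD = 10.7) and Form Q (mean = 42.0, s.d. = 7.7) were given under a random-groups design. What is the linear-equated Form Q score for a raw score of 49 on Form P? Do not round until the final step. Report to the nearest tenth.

50.1

Linear equating: y = (SD_Y/SD_X)(x − M_X) + M_Y
y = (7.7/10.7)(49 − 37.8) + 42.0
y = 0.719626 × 11.2 + 42.0 = 8.0598 + 42.0 = 50.1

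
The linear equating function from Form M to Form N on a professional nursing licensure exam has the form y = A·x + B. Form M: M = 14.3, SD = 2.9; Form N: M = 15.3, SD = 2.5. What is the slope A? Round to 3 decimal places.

A = SD_Y / SD_X = 2.5 / 2.9 = 0.862

0.862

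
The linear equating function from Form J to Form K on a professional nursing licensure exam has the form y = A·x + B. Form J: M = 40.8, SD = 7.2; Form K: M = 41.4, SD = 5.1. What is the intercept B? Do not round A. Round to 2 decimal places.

A = SD_Y / SD_X = 5.1 / 7.2 = 0.708333
B = M_Y − A·M_X = 41.4 − 0.708333 × 40.8 = 12.50

12.50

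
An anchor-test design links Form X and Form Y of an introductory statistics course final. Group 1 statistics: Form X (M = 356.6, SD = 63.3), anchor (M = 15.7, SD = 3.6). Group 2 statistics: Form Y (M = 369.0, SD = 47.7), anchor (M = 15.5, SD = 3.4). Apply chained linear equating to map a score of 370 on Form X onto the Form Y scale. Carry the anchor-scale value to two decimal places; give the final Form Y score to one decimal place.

Form X → anchor (Group 1): v = (3.6/63.3)(370 − 356.6) + 15.7 = 16.46
anchor → Form Y (Group 2): y = (47.7/3.4)(16.46 − 15.5) + 369.0 = 382.5

382.5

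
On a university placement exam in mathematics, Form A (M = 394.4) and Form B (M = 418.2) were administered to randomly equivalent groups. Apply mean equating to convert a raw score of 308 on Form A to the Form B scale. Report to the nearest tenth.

Mean equating: y = x + (M_Y − M_X) = 308 + (418.2 − 394.4) = 331.8

331.8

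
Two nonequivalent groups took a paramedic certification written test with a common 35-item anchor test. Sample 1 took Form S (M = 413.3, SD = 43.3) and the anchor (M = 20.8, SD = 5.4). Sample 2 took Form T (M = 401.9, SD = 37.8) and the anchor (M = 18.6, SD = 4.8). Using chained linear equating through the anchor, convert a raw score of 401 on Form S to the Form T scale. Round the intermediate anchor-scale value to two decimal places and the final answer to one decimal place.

Form S → anchor (Sample 1): v = (5.4/43.3)(401 − 413.3) + 20.8 = 19.27
anchor → Form T (Sample 2): y = (37.8/4.8)(19.27 − 18.6) + 401.9 = 407.2

407.2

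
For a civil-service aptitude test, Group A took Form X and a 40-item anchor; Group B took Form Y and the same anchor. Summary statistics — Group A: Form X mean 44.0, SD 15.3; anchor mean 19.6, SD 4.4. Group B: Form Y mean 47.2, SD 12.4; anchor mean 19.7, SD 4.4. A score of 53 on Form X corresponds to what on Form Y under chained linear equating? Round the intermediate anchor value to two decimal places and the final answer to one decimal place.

Form X → anchor (Group A): v = (4.4/15.3)(53 − 44.0) + 19.6 = 22.19
anchor → Form Y (Group B): y = (12.4/4.4)(22.19 − 19.7) + 47.2 = 54.2

54.2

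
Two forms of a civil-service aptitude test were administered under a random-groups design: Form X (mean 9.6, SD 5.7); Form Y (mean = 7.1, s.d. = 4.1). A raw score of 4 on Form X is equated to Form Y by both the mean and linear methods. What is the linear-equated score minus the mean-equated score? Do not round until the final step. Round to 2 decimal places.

Mean-equated: 4 + (7.1 − 9.6) = 1.50
Linear-equated: (4.1/5.7)(4 − 9.6) + 7.1 = 3.072
Difference = 3.072 − 1.50 = 1.57

1.57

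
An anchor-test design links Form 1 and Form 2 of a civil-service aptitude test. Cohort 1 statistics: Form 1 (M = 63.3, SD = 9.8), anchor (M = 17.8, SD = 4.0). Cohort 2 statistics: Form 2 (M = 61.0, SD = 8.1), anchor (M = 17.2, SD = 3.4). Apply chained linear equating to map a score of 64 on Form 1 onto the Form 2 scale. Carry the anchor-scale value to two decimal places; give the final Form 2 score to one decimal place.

Form 1 → anchor (Cohort 1): v = (4.0/9.8)(64 − 63.3) + 17.8 = 18.09
anchor → Form 2 (Cohort 2): y = (8.1/3.4)(18.09 − 17.2) + 61.0 = 63.1

63.1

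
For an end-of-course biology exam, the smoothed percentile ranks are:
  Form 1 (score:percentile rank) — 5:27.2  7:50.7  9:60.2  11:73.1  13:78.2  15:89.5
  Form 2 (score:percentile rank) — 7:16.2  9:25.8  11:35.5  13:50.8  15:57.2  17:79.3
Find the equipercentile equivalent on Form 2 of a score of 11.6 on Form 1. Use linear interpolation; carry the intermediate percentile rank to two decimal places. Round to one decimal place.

16.6

PR of 11.6 on Form 1: 73.1 + (11.6 − 11)/(13 − 11) × (78.2 − 73.1) = 74.63
On Form 2, PR 74.63 falls between score 15 (PR 57.2) and 17 (PR 79.3).
Interpolate: 15 + (74.63 − 57.2)/(79.3 − 57.2) × (17 − 15) = 16.6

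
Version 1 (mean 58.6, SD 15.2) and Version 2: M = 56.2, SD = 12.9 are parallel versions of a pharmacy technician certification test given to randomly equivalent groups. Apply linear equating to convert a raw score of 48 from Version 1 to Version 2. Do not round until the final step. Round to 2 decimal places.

Linear equating: y = (SD_Y/SD_X)(x − M_X) + M_Y
y = (12.9/15.2)(48 − 58.6) + 56.2
y = 0.848684 × -10.6 + 56.2 = -8.9961 + 56.2 = 47.20

47.20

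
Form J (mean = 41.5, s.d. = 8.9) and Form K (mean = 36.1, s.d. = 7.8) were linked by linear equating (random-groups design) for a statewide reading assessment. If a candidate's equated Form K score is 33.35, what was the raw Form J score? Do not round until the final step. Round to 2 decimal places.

38.36

Invert y = (SD_Y/SD_X)(x − M_X) + M_Y:
x = (SD_X/SD_Y)(y − M_Y) + M_X = (8.9/7.8)(33.35 − 36.1) + 41.5
x = 1.141026 × -2.750 + 41.5 = 38.36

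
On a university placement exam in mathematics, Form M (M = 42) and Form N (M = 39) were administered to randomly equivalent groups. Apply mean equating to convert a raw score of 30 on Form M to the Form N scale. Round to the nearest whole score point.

Mean equating: y = x + (M_Y − M_X) = 30 + (39 − 42) = 27

27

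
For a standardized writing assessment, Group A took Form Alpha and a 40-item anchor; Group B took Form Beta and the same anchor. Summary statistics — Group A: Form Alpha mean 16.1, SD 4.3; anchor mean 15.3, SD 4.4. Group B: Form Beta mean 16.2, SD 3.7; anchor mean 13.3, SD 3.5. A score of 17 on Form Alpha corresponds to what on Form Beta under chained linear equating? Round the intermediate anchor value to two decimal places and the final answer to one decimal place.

Form Alpha → anchor (Group A): v = (4.4/4.3)(17 − 16.1) + 15.3 = 16.22
anchor → Form Beta (Group B): y = (3.7/3.5)(16.22 − 13.3) + 16.2 = 19.3

19.3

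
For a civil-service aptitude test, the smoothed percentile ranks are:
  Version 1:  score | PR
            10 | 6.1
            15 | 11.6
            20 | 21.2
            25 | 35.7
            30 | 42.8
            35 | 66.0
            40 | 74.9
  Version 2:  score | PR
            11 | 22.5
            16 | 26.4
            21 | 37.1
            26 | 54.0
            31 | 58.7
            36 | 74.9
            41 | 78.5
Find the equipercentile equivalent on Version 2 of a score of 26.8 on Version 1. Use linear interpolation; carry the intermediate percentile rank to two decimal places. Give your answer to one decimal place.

21.3

PR of 26.8 on Version 1: 35.7 + (26.8 − 25)/(30 − 25) × (42.8 − 35.7) = 38.26
On Version 2, PR 38.26 falls between score 21 (PR 37.1) and 26 (PR 54.0).
Interpolate: 21 + (38.26 − 37.1)/(54.0 − 37.1) × (26 − 21) = 21.3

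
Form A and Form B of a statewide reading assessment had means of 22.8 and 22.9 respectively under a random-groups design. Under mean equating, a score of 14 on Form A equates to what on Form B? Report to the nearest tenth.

Mean equating: y = x + (M_Y − M_X) = 14 + (22.9 − 22.8) = 14.1

14.1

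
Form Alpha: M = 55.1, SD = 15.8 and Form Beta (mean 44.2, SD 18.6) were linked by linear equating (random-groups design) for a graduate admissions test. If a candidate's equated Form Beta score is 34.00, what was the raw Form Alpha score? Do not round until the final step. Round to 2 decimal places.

46.44

Invert y = (SD_Y/SD_X)(x − M_X) + M_Y:
x = (SD_X/SD_Y)(y − M_Y) + M_X = (15.8/18.6)(34.00 − 44.2) + 55.1
x = 0.849462 × -10.200 + 55.1 = 46.44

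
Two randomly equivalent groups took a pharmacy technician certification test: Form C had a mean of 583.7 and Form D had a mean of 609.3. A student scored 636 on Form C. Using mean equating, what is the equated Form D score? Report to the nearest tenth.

661.6

Mean equating: y = x + (M_Y − M_X) = 636 + (609.3 − 583.7) = 661.6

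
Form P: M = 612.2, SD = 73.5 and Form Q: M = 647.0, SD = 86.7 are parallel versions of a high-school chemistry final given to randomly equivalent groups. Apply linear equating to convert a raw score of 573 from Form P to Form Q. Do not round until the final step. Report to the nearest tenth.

Linear equating: y = (SD_Y/SD_X)(x − M_X) + M_Y
y = (86.7/73.5)(573 − 612.2) + 647.0
y = 1.179592 × -39.2 + 647.0 = -46.2400 + 647.0 = 600.8

600.8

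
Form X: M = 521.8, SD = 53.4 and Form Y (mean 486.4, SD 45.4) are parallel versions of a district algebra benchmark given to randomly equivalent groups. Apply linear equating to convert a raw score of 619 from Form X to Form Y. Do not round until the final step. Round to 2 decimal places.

569.04

Linear equating: y = (SD_Y/SD_X)(x − M_X) + M_Y
y = (45.4/53.4)(619 − 521.8) + 486.4
y = 0.850187 × 97.2 + 486.4 = 82.6382 + 486.4 = 569.04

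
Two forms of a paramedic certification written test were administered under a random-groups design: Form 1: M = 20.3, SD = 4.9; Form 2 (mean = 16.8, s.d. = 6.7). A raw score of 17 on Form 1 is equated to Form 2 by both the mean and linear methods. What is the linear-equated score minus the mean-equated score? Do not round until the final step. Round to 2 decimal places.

Mean-equated: 17 + (16.8 − 20.3) = 13.50
Linear-equated: (6.7/4.9)(17 − 20.3) + 16.8 = 12.288
Difference = 12.288 − 13.50 = -1.21

-1.21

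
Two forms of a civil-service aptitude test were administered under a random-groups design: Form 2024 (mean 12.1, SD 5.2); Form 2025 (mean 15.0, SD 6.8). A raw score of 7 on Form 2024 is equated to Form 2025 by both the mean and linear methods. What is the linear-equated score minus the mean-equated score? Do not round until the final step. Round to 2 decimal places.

-1.57

Mean-equated: 7 + (15.0 − 12.1) = 9.90
Linear-equated: (6.8/5.2)(7 − 12.1) + 15.0 = 8.331
Difference = 8.331 − 9.90 = -1.57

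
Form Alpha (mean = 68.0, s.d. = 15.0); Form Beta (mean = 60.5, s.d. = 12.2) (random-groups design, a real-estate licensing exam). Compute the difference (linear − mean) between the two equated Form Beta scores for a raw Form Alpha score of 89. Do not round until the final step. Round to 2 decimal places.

Mean-equated: 89 + (60.5 − 68.0) = 81.50
Linear-equated: (12.2/15.0)(89 − 68.0) + 60.5 = 77.580
Difference = 77.580 − 81.50 = -3.92

-3.92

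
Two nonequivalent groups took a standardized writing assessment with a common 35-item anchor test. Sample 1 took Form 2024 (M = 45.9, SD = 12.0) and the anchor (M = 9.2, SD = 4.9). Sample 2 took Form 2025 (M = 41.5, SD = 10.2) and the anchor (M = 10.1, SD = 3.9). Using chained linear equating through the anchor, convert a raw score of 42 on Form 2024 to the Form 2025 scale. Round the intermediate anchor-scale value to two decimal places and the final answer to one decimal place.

35.0

Form 2024 → anchor (Sample 1): v = (4.9/12.0)(42 − 45.9) + 9.2 = 7.61
anchor → Form 2025 (Sample 2): y = (10.2/3.9)(7.61 − 10.1) + 41.5 = 35.0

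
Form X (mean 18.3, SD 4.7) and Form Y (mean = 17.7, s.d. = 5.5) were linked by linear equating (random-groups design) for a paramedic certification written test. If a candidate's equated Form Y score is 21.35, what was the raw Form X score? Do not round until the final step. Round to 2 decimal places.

21.42

Invert y = (SD_Y/SD_X)(x − M_X) + M_Y:
x = (SD_X/SD_Y)(y − M_Y) + M_X = (4.7/5.5)(21.35 − 17.7) + 18.3
x = 0.854545 × 3.650 + 18.3 = 21.42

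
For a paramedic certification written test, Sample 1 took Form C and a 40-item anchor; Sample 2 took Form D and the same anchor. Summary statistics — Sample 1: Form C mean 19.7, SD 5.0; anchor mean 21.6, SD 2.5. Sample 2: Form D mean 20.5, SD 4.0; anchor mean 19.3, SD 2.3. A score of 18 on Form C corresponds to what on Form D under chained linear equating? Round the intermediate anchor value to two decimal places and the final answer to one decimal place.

Form C → anchor (Sample 1): v = (2.5/5.0)(18 − 19.7) + 21.6 = 20.75
anchor → Form D (Sample 2): y = (4.0/2.3)(20.75 − 19.3) + 20.5 = 23.0

23.0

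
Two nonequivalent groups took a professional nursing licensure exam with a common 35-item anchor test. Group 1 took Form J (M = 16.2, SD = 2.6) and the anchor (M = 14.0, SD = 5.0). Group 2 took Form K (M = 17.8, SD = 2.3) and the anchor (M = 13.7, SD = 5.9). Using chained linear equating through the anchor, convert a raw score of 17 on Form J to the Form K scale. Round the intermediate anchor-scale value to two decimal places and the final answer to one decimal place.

Form J → anchor (Group 1): v = (5.0/2.6)(17 − 16.2) + 14.0 = 15.54
anchor → Form K (Group 2): y = (2.3/5.9)(15.54 − 13.7) + 17.8 = 18.5

18.5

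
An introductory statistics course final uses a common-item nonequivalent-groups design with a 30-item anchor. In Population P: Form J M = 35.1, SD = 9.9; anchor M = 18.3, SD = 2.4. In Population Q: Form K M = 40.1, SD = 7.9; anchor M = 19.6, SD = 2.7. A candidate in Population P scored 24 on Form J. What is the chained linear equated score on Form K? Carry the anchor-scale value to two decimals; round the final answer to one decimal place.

28.4

Form J → anchor (Population P): v = (2.4/9.9)(24 − 35.1) + 18.3 = 15.61
anchor → Form K (Population Q): y = (7.9/2.7)(15.61 − 19.6) + 40.1 = 28.4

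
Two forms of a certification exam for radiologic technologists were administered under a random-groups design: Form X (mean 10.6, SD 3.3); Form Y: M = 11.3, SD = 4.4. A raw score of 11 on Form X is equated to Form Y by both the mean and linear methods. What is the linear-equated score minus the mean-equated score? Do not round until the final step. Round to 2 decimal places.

0.13

Mean-equated: 11 + (11.3 − 10.6) = 11.70
Linear-equated: (4.4/3.3)(11 − 10.6) + 11.3 = 11.833
Difference = 11.833 − 11.70 = 0.13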